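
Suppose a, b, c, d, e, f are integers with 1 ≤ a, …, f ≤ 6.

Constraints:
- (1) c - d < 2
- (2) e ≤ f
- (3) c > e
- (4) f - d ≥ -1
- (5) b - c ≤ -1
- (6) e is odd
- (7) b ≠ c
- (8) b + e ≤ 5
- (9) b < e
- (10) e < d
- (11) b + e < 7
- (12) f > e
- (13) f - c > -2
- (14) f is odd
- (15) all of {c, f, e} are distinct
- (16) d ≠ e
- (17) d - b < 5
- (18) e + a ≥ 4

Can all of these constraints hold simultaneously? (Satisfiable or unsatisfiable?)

Satisfiable

The assignment a = 1, b = 2, c = 4, d = 4, e = 3, f = 5 works:
  constraint 1 holds since c - d = 0.
  constraint 4 holds since f - d = 1.
The rest check out directly.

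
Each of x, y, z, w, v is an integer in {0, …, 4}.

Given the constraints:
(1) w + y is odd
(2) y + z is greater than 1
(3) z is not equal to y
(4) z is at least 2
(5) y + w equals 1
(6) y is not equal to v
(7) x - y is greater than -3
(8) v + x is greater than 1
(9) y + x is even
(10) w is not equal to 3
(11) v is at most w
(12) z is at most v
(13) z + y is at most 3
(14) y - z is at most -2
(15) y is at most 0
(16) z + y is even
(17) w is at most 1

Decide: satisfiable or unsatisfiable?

From constraints 4 and 12: v ≥ z and z ≥ 2, so v ≥ 2. From constraints 11 and 17: v ≤ w and w ≤ 1, so v ≤ 1. But 1 < 2, so no value of v works.

Unsatisfiable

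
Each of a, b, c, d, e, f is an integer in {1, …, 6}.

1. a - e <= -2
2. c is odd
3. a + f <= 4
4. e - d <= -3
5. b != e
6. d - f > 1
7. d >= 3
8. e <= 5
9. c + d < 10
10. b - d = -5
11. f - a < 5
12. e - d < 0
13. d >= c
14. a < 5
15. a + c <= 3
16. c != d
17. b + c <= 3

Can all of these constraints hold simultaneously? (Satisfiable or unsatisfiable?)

The assignment a = 1, b = 1, c = 1, d = 6, e = 3, f = 3 works:
  constraint 1 holds since a - e = -2.
  constraint 3 holds since a + f = 4.
  constraint 4 holds since e - d = -3.
The rest check out directly.

Satisfiable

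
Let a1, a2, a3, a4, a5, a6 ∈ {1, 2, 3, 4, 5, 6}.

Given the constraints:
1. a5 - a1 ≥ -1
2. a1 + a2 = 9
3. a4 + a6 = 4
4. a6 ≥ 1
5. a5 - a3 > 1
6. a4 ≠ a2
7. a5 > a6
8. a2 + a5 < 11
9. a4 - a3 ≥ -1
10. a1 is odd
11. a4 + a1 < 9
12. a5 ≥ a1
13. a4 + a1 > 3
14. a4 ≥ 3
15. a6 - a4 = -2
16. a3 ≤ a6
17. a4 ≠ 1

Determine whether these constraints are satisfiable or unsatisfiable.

Try a1 = 3, a2 = 6, a3 = 1, a4 = 3, a5 = 3, a6 = 1.
Check constraint 1: a5 - a1 = 0; constraint 2: a1 + a2 = 9. The remaining constraints are straightforward to verify.

Satisfiable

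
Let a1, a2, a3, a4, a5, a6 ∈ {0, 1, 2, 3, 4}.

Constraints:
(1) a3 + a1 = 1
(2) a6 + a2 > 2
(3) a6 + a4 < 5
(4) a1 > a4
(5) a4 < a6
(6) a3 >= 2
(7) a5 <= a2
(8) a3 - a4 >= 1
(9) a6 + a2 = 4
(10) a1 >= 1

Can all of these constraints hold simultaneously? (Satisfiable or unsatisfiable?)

Unsatisfiable

From constraint 6: a3 ≥ 2. From constraint 10: a1 ≥ 1. Hence a3 + a1 ≥ 3. But constraint 1 requires a3 + a1 = 1, and 1 < 3. Contradiction.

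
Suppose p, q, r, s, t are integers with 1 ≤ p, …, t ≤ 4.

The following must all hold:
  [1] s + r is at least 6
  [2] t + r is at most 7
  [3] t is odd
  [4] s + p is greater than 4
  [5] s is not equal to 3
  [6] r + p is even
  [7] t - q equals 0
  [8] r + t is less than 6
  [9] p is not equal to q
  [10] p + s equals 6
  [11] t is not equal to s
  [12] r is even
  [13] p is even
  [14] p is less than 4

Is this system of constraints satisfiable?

Satisfiable

Take p = 2, q = 1, r = 4, s = 4, t = 1. Then constraint 1: s + r = 8; constraint 2: t + r = 5; constraint 4: s + p = 6, and every other listed constraint is also met.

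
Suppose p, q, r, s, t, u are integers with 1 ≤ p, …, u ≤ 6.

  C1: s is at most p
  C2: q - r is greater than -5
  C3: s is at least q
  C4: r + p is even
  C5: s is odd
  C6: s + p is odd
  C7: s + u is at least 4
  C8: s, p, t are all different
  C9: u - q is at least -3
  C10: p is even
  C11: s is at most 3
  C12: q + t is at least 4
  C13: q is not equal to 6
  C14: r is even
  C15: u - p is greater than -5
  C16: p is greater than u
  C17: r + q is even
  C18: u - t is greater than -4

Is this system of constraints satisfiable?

Take p = 4, q = 2, r = 6, s = 3, t = 5, u = 2. Then constraint 2: q - r = -4; constraint 7: s + u = 5, and every other listed constraint is also met.

Satisfiable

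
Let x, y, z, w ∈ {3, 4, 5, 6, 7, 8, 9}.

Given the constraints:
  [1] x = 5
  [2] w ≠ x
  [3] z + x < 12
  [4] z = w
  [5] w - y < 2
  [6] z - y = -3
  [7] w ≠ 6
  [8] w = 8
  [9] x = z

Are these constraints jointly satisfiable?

Constraint 1 fixes x = 5 and constraint 8 fixes w = 8. Constraints 4 and 9 give x = z = w, so x = w. But 5 ≠ 8 — contradiction.

Unsatisfiable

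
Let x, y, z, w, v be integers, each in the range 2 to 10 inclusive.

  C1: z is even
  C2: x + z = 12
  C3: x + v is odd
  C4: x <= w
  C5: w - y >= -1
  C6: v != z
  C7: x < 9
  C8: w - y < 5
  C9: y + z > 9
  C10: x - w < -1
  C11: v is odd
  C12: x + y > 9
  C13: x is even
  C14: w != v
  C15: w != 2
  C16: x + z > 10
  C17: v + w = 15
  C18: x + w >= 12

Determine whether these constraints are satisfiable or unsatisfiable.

One satisfying assignment is x = 6, y = 6, z = 6, w = 8, v = 7.
For the less obvious constraints — constraint 2: x + z = 12; constraint 5: w - y = 2 — and the others hold by inspection.

Satisfiable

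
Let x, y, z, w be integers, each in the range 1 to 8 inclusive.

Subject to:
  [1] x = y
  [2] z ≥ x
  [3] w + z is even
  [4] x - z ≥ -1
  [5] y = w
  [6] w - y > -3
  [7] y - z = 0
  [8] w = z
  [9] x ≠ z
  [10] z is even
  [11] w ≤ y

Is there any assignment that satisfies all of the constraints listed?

From constraints 1, 5, and 8, x = y = w = z, so x = z. But constraint 9 says x ≠ z. Contradiction.

Unsatisfiable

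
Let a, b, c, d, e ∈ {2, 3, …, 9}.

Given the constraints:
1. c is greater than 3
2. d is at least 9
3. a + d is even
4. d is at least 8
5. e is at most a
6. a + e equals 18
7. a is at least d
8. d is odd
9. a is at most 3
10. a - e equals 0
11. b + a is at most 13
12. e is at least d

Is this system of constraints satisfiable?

Unsatisfiable

From constraints 2 and 12: e ≥ d and d ≥ 9, so e ≥ 9. From constraints 5 and 9: e ≤ a and a ≤ 3, so e ≤ 3. But 3 < 9, so no value of e works.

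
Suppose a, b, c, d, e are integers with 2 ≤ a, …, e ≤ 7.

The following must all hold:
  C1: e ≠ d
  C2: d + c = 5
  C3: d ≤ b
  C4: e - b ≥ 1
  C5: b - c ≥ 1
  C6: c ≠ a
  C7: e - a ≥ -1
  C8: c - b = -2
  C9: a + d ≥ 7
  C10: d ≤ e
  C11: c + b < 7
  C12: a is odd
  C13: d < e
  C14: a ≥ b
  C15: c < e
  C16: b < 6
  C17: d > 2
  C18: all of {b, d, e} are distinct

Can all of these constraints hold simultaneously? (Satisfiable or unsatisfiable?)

Satisfiable

One satisfying assignment is a = 7, b = 4, c = 2, d = 3, e = 7.
For the less obvious constraints — constraint 2: d + c = 5; constraint 4: e - b = 3; constraint 5: b - c = 2 — and the others hold by inspection.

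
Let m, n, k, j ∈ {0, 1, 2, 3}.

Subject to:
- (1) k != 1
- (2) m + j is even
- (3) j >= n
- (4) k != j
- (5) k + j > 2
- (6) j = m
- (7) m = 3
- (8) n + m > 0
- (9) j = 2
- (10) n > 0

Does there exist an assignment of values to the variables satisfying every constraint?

Constraint 9 fixes j = 2 and constraint 7 fixes m = 3, but constraint 6 requires j = m. Since 2 ≠ 3, contradiction.

Unsatisfiable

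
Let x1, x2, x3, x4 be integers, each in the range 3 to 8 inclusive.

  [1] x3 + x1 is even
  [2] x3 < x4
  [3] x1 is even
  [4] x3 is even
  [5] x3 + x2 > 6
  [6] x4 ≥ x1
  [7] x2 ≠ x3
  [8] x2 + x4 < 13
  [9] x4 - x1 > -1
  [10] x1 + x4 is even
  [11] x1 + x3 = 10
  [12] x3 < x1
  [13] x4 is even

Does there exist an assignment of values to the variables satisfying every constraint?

Satisfiable

Take x1 = 6, x2 = 5, x3 = 4, x4 = 6. Then constraint 5: x3 + x2 = 9; constraint 8: x2 + x4 = 11, and every other listed constraint is also met.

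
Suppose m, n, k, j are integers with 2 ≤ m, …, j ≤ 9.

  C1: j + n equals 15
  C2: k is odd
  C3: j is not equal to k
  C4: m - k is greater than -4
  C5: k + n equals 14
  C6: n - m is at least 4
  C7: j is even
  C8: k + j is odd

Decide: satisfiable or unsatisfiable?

Satisfiable

Setting (m, n, k, j) = (4, 9, 5, 6) satisfies everything: constraint 1: j + n = 15; constraint 4: m - k = -1; constraint 5: k + n = 14, and the others follow.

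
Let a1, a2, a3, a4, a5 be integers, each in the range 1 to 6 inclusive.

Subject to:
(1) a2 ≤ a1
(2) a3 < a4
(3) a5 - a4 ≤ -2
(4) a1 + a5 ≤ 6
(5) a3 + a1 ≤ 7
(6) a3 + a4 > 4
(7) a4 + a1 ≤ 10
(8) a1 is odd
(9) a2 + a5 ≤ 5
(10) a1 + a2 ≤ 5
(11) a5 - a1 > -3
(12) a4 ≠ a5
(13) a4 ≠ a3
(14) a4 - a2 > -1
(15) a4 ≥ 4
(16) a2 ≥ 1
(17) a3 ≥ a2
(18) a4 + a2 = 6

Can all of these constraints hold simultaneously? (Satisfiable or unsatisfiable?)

Satisfiable

Try a1 = 3, a2 = 2, a3 = 2, a4 = 4, a5 = 2.
Check constraint 3: a5 - a4 = -2; constraint 4: a1 + a5 = 5. The remaining constraints are straightforward to verify.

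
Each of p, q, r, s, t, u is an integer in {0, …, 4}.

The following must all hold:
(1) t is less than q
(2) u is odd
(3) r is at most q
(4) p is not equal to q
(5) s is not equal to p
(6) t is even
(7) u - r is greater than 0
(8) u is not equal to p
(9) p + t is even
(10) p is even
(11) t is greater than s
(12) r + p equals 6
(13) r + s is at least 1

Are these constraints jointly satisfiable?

Satisfiable

Setting (p, q, r, s, t, u) = (4, 3, 2, 0, 2, 3) satisfies everything: constraint 7: u - r = 1; constraint 12: r + p = 6; constraint 13: r + s = 2, and the others follow.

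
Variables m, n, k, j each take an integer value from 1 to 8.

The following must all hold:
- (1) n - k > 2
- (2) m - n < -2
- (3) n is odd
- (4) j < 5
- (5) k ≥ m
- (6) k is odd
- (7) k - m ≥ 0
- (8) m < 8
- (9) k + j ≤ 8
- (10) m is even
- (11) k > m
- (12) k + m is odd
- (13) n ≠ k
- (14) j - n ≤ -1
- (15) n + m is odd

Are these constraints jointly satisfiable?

Satisfiable

The assignment m = 2, n = 7, k = 3, j = 3 works:
  constraint 1 holds since n - k = 4.
  constraint 2 holds since m - n = -5.
The rest check out directly.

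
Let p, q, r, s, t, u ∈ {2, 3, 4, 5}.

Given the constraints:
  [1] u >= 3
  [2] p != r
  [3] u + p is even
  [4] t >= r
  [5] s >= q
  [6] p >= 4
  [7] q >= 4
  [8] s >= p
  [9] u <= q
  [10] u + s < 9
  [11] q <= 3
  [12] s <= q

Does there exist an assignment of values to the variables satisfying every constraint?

From constraints 6 and 8: s ≥ p and p ≥ 4, so s ≥ 4. From constraints 11 and 12: s ≤ q and q ≤ 3, so s ≤ 3. But 3 < 4, so no value of s works.

Unsatisfiable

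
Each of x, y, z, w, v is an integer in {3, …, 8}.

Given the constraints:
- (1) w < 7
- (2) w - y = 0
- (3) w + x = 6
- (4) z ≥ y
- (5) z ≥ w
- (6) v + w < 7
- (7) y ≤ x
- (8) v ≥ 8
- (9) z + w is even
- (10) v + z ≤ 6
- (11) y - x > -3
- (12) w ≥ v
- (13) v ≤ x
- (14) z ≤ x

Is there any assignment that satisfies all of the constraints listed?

From constraints 8 and 12: w ≥ v and v ≥ 8, so w ≥ 8. From constraint 1: w ≤ 6. But 6 < 8, so no value of w works.

Unsatisfiable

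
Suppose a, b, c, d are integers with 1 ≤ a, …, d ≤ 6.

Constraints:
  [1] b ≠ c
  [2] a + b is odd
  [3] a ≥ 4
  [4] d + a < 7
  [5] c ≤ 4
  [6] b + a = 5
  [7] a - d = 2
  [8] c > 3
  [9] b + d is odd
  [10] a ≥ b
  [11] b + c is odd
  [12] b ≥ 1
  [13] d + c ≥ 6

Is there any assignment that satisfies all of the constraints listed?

Satisfiable

Try a = 4, b = 1, c = 4, d = 2.
Check constraint 4: d + a = 6; constraint 6: b + a = 5. The remaining constraints are straightforward to verify.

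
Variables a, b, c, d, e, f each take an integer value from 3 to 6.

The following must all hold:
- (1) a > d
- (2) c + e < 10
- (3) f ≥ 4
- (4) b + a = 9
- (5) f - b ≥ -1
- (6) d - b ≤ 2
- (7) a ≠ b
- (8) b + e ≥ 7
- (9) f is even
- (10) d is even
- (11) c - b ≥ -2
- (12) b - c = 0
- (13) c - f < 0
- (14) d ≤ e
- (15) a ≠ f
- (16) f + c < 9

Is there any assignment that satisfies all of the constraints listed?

Satisfiable

One satisfying assignment is a = 6, b = 3, c = 3, d = 4, e = 4, f = 4.
For the less obvious constraints — constraint 2: c + e = 7; constraint 4: b + a = 9 — and the others hold by inspection.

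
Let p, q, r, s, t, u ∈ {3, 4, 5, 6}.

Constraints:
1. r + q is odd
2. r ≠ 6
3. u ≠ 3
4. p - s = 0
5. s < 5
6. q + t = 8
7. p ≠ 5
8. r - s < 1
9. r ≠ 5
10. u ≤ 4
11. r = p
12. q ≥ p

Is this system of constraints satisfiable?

Setting (p, q, r, s, t, u) = (4, 5, 4, 4, 3, 4) satisfies everything: constraint 4: p - s = 0; constraint 6: q + t = 8; constraint 8: r - s = 0, and the others follow.

Satisfiable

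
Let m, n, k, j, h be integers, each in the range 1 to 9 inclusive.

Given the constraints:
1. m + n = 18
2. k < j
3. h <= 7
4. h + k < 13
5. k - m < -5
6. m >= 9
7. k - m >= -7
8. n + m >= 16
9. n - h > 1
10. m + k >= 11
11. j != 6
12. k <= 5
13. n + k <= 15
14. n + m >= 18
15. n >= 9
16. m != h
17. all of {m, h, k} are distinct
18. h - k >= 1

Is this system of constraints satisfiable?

Take m = 9, n = 9, k = 3, j = 7, h = 7. Then constraint 1: m + n = 18; constraint 4: h + k = 10, and every other listed constraint is also met.

Satisfiable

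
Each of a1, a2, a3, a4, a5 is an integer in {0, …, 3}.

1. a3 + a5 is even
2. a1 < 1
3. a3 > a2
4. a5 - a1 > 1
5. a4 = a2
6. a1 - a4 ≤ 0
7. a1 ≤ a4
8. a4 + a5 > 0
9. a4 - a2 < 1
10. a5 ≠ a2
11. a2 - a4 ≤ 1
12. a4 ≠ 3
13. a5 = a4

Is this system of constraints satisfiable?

Unsatisfiable

From constraints 5 and 13, a5 = a4 = a2, so a5 = a2. But constraint 10 says a5 ≠ a2. Contradiction.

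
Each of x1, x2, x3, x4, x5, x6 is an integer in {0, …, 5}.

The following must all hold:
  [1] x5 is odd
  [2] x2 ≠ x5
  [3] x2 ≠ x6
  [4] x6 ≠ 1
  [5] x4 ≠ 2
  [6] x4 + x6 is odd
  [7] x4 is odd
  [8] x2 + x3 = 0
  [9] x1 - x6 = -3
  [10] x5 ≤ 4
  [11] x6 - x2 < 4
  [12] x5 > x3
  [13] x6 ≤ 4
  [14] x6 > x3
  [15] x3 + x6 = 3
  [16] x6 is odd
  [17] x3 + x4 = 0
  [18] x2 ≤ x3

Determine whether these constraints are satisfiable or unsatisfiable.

Constraint 7 makes x4 odd and constraint 16 makes x6 odd, so x4 + x6 must be even. Constraint 6 says x4 + x6 is odd — contradiction.

Unsatisfiable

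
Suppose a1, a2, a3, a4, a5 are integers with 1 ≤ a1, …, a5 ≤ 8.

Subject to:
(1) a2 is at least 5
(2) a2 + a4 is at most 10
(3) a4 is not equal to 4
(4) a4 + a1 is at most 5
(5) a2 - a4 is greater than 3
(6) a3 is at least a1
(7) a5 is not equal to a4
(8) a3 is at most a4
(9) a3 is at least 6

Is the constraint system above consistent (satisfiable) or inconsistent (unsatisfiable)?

From constraint 1: a2 ≥ 5. From constraints 8 and 9: a4 ≥ a3 ≥ 6. Hence a2 + a4 ≥ 11. But constraint 2 requires a2 + a4 ≤ 10, and 10 < 11. Contradiction.

Unsatisfiable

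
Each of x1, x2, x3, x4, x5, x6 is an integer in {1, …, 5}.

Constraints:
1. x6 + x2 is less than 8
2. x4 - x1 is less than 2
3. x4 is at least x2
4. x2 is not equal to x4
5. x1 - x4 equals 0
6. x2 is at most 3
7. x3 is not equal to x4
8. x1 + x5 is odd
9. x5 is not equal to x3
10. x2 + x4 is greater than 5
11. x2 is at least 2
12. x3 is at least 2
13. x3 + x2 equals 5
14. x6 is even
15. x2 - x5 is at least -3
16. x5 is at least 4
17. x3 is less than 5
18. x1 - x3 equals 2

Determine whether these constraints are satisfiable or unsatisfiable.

One satisfying assignment is x1 = 4, x2 = 3, x3 = 2, x4 = 4, x5 = 5, x6 = 2.
For the less obvious constraints — constraint 1: x6 + x2 = 5; constraint 2: x4 - x1 = 0; constraint 5: x1 - x4 = 0 — and the others hold by inspection.

Satisfiable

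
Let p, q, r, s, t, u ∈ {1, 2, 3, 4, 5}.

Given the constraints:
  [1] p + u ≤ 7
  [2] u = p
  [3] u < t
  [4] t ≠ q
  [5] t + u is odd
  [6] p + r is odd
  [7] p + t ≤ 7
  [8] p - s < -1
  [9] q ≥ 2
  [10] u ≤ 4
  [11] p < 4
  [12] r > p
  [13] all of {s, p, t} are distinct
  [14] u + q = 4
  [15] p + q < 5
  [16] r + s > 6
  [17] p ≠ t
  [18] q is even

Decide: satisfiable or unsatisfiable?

Satisfiable

The assignment p = 2, q = 2, r = 5, s = 4, t = 5, u = 2 works:
  constraint 1 holds since p + u = 4.
  constraint 7 holds since p + t = 7.
  constraint 8 holds since p - s = -2.
The rest check out directly.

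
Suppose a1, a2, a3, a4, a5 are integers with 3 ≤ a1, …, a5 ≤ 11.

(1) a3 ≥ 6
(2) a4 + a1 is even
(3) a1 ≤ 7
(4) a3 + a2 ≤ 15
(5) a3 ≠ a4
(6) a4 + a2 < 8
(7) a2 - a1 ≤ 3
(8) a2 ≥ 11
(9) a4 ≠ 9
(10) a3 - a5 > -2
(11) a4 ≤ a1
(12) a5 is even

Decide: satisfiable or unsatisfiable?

From constraint 1: a3 ≥ 6. From constraint 8: a2 ≥ 11. Hence a3 + a2 ≥ 17. But constraint 4 requires a3 + a2 ≤ 15, and 15 < 17. Contradiction.

Unsatisfiable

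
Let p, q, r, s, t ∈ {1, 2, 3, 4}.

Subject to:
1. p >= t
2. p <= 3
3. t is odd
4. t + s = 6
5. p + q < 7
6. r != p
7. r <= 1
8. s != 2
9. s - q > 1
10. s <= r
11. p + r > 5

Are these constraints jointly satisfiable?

From constraints 1 and 2: t ≤ p ≤ 3. From constraints 7 and 10: s ≤ r ≤ 1. Hence t + s ≤ 4. But constraint 4 requires t + s = 6, and 6 > 4. Contradiction.

Unsatisfiable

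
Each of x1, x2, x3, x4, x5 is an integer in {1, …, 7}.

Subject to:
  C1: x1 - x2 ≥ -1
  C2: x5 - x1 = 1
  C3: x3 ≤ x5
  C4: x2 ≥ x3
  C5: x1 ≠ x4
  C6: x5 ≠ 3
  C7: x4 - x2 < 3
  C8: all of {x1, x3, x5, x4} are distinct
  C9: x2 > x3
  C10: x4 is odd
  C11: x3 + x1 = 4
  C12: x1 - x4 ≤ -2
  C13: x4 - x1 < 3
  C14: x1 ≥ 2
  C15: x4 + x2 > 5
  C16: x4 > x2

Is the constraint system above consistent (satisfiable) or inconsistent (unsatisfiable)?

Try x1 = 3, x2 = 3, x3 = 1, x4 = 5, x5 = 4.
Check constraint 1: x1 - x2 = 0; constraint 2: x5 - x1 = 1; constraint 7: x4 - x2 = 2. The remaining constraints are straightforward to verify.

Satisfiable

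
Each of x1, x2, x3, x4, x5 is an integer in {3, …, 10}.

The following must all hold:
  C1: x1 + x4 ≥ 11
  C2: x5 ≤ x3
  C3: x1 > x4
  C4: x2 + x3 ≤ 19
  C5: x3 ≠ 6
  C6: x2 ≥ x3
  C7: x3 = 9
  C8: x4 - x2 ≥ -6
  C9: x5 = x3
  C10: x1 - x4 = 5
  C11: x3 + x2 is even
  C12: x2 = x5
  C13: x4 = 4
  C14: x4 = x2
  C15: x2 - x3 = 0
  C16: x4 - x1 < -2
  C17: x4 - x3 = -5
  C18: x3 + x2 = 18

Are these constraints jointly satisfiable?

Constraint 13 fixes x4 = 4 and constraint 7 fixes x3 = 9. Constraints 9, 12, and 14 give x4 = x2 = x5 = x3, so x4 = x3. But 4 ≠ 9 — contradiction.

Unsatisfiable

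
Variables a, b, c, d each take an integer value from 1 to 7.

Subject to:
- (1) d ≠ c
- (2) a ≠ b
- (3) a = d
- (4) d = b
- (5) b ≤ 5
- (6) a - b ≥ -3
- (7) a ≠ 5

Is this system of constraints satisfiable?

From constraints 3 and 4, a = d = b, so a = b. But constraint 2 says a ≠ b. Contradiction.

Unsatisfiable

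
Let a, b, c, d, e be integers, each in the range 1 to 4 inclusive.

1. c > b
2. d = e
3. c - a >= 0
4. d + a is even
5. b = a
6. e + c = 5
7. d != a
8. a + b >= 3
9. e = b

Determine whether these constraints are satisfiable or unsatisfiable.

Unsatisfiable

From constraints 2, 5, and 9, d = e = b = a, so d = a. But constraint 7 says d ≠ a. Contradiction.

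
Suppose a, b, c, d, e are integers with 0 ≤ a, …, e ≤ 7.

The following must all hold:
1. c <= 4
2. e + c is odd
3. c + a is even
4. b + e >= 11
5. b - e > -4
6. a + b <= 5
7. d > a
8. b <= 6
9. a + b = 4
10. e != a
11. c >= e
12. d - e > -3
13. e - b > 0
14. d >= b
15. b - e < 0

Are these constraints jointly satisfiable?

Unsatisfiable

From constraint 8: b ≤ 6. From constraints 1 and 11: e ≤ c ≤ 4. Hence b + e ≤ 10. But constraint 4 requires b + e ≥ 11, and 11 > 10. Contradiction.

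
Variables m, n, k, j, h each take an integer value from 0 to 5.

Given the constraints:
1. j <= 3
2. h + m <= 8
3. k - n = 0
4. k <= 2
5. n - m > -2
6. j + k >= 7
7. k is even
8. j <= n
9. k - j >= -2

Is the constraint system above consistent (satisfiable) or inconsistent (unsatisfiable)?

From constraint 1: j ≤ 3. From constraint 4: k ≤ 2. Hence j + k ≤ 5. But constraint 6 requires j + k ≥ 7, and 7 > 5. Contradiction.

Unsatisfiable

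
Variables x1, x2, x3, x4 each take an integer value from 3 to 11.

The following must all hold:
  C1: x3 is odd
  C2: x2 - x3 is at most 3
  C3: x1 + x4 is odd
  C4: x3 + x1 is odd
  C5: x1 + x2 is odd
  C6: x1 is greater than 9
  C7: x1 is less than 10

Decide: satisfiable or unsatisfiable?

From constraint 6: x1 ≥ 10. From constraint 7: x1 ≤ 9. But 9 < 10, so no value of x1 works.

Unsatisfiable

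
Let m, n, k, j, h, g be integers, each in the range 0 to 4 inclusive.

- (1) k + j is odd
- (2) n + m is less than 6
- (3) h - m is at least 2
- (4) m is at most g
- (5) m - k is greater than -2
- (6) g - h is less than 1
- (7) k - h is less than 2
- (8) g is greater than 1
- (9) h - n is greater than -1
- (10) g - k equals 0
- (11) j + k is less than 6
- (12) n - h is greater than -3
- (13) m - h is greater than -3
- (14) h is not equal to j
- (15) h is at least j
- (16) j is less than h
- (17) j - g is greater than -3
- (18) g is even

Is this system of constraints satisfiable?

The assignment m = 1, n = 3, k = 2, j = 1, h = 3, g = 2 works:
  constraint 2 holds since n + m = 4.
  constraint 3 holds since h - m = 2.
The rest check out directly.

Satisfiable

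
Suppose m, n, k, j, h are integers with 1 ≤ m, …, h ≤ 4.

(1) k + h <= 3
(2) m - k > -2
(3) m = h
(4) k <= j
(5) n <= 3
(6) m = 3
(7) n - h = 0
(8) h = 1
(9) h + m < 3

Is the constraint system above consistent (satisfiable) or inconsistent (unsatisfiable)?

Unsatisfiable

Constraint 6 fixes m = 3 and constraint 8 fixes h = 1, but constraint 3 requires m = h. Since 3 ≠ 1, contradiction.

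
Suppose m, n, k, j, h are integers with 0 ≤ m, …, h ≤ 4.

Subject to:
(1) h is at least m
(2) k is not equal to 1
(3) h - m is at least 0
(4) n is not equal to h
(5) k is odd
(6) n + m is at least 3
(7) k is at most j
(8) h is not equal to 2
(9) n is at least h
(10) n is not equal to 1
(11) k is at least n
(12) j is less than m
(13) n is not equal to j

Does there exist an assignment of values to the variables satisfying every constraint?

Unsatisfiable

Constraints 1, 7, 9, 11, and 12 give j < m, m ≤ h, h ≤ n, n ≤ k, k ≤ j. Chaining: j < m ≤ h ≤ n ≤ k ≤ j, which forces j < j — impossible.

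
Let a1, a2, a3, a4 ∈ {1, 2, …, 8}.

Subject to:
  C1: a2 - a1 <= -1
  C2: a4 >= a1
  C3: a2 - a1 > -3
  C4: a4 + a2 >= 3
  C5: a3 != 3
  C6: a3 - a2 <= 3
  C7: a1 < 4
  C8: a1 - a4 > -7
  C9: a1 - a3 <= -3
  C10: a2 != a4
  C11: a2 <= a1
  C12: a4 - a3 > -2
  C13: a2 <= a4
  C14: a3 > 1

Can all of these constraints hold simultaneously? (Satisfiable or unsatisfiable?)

Constraints 1, 6, and 9 give a3 − a1 ≥ 3, a1 − a2 ≥ 1, a2 − a3 ≥ -3.
Adding all 3 inequalities: the left sides telescope to 0, and the right sides sum to 3 + 1 + (-3) = 1. So 0 ≥ 1, which is false.

Unsatisfiable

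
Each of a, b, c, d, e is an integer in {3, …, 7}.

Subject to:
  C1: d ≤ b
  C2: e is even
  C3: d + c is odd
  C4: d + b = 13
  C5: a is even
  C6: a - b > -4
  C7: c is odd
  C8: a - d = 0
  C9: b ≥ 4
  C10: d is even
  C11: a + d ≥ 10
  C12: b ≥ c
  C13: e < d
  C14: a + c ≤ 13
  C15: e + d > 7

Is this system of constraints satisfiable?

Satisfiable

The assignment a = 6, b = 7, c = 5, d = 6, e = 4 works:
  constraint 4 holds since d + b = 13.
  constraint 6 holds since a - b = -1.
  constraint 8 holds since a - d = 0.
The rest check out directly.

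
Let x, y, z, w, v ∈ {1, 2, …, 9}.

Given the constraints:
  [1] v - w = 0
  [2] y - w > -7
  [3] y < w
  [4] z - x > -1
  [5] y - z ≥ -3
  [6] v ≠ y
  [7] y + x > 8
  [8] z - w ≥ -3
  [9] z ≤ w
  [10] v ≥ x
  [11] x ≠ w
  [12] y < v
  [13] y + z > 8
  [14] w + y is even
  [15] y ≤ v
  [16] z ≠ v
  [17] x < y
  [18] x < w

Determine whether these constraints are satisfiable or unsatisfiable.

One satisfying assignment is x = 4, y = 5, z = 6, w = 9, v = 9.
For the less obvious constraints — constraint 1: v - w = 0; constraint 2: y - w = -4 — and the others hold by inspection.

Satisfiable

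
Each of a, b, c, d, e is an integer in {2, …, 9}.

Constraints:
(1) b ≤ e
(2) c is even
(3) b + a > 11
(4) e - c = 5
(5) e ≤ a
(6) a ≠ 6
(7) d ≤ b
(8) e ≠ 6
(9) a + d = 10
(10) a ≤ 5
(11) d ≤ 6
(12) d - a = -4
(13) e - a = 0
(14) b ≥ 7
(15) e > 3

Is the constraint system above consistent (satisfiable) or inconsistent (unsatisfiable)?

Unsatisfiable

From constraints 1 and 14: e ≥ b and b ≥ 7, so e ≥ 7. From constraints 5 and 10: e ≤ a and a ≤ 5, so e ≤ 5. But 5 < 7, so no value of e works.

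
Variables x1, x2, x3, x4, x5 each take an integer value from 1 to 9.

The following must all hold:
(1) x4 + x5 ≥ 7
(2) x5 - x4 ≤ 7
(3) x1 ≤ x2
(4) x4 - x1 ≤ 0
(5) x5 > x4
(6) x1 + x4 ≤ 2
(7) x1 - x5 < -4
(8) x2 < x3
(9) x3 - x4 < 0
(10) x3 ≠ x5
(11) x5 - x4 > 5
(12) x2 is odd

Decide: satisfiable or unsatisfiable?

Constraints 3, 4, 8, and 9 give x4 ≤ x1, x1 ≤ x2, x2 < x3, x3 < x4. Chaining: x4 ≤ x1 ≤ x2 < x3 < x4, which forces x4 < x4 — impossible.

Unsatisfiable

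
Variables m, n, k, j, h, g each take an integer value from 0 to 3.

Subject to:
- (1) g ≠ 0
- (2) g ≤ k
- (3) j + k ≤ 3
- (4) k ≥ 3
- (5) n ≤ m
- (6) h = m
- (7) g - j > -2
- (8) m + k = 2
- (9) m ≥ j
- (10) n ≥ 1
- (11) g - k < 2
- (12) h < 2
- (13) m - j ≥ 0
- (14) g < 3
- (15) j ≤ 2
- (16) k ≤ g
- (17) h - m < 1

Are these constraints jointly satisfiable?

From constraints 5 and 10: m ≥ n ≥ 1. From constraint 4: k ≥ 3. Hence m + k ≥ 4. But constraint 8 requires m + k = 2, and 2 < 4. Contradiction.

Unsatisfiable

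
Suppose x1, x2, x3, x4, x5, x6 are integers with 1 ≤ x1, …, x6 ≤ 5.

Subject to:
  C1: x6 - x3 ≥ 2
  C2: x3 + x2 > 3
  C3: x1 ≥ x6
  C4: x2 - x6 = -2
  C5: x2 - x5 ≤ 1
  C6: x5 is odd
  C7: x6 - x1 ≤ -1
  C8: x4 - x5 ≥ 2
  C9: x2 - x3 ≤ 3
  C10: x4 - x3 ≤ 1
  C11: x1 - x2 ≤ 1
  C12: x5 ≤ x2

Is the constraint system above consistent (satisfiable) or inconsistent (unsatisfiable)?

Constraints 1, 5, 7, 8, 10, and 11 give x2 − x1 ≥ -1, x1 − x6 ≥ 1, x6 − x3 ≥ 2, x3 − x4 ≥ -1, x4 − x5 ≥ 2, x5 − x2 ≥ -1.
Adding all 6 inequalities: the left sides telescope to 0, and the right sides sum to (-1) + 1 + 2 + (-1) + 2 + (-1) = 2. So 0 ≥ 2, which is false.

Unsatisfiable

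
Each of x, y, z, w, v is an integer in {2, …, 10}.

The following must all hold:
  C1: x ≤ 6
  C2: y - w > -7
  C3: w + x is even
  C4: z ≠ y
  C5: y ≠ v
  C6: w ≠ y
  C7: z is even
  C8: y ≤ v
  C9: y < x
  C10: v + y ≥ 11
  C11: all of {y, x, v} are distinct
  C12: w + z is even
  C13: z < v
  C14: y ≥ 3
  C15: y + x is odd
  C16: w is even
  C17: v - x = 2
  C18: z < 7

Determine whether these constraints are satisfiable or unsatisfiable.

Setting (x, y, z, w, v) = (6, 5, 6, 10, 8) satisfies everything: constraint 2: y - w = -5; constraint 10: v + y = 13, and the others follow.

Satisfiable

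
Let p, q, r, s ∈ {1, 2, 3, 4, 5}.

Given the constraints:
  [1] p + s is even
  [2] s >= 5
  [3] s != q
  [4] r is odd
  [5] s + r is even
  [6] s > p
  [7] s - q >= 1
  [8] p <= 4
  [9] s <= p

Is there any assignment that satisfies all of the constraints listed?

Unsatisfiable

From constraints 2 and 9: p ≥ s and s ≥ 5, so p ≥ 5. From constraint 8: p ≤ 4. But 4 < 5, so no value of p works.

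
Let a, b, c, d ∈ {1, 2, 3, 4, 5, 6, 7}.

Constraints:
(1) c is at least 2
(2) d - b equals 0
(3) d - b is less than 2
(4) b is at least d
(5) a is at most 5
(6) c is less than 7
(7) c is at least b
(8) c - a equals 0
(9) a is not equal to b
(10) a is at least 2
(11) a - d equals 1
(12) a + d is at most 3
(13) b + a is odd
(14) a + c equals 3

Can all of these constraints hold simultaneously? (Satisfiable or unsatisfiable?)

From constraint 10: a ≥ 2. From constraint 1: c ≥ 2. Hence a + c ≥ 4. But constraint 14 requires a + c = 3, and 3 < 4. Contradiction.

Unsatisfiable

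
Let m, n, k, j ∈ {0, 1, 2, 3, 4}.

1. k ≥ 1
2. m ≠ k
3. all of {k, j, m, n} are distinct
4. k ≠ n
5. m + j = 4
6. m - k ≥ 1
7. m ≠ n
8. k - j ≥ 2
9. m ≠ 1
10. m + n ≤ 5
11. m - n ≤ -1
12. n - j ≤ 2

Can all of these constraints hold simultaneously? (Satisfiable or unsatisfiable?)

Unsatisfiable

Constraints 6, 8, 11, and 12 give n − m ≥ 1, m − k ≥ 1, k − j ≥ 2, j − n ≥ -2.
Adding all 4 inequalities: the left sides telescope to 0, and the right sides sum to 1 + 1 + 2 + (-2) = 2. So 0 ≥ 2, which is false.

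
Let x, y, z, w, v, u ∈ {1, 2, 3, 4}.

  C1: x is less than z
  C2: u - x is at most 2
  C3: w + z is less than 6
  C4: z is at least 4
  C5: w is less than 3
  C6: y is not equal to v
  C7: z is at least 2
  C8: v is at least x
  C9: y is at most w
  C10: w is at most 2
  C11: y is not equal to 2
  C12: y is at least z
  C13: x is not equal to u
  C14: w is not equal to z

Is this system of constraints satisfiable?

Unsatisfiable

From constraints 4 and 12: y ≥ z and z ≥ 4, so y ≥ 4. From constraints 9 and 10: y ≤ w and w ≤ 2, so y ≤ 2. But 2 < 4, so no value of y works.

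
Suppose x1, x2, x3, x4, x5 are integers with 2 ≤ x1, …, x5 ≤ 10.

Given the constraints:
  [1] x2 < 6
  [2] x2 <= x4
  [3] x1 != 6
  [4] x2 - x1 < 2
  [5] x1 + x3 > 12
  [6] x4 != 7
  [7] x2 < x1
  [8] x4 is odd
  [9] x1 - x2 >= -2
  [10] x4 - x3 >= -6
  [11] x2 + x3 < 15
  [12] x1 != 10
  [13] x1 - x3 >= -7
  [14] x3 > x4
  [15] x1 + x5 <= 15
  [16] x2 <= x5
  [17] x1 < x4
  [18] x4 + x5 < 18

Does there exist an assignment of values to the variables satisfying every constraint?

Satisfiable

Setting (x1, x2, x3, x4, x5) = (4, 3, 10, 5, 10) satisfies everything: constraint 4: x2 - x1 = -1; constraint 5: x1 + x3 = 14, and the others follow.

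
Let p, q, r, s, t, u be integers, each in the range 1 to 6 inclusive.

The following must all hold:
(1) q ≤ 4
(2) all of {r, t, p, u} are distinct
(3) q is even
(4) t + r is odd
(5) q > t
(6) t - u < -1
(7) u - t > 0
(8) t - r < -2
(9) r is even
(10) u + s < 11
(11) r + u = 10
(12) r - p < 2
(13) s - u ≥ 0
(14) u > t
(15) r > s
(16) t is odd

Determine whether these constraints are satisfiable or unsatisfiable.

One satisfying assignment is p = 5, q = 4, r = 6, s = 5, t = 1, u = 4.
For the less obvious constraints — constraint 6: t - u = -3; constraint 7: u - t = 3 — and the others hold by inspection.

Satisfiable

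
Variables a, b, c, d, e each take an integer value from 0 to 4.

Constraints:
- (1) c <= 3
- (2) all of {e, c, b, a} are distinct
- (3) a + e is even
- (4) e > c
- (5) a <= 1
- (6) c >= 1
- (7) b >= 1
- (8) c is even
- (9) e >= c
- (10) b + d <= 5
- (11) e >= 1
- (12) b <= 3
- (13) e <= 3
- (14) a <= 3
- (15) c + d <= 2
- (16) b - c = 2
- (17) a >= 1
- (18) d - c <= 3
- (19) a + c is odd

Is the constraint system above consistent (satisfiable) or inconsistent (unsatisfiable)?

Constraints 1, 6, 7, 11, 12, 13, 14, and 17 confine each of e, c, b, a to the 3 values {1, …, 3}.
Constraint 2 requires all 4 of them to be distinct, but only 3 values are available — impossible by the pigeonhole principle.

Unsatisfiable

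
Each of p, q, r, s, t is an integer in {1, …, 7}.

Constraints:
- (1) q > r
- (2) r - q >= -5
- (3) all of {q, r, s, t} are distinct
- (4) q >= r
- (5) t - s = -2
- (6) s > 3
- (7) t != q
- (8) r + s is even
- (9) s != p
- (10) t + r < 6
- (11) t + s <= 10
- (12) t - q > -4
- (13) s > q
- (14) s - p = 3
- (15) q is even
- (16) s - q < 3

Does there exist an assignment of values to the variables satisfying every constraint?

Satisfiable

Take p = 2, q = 4, r = 1, s = 5, t = 3. Then constraint 2: r - q = -3; constraint 5: t - s = -2, and every other listed constraint is also met.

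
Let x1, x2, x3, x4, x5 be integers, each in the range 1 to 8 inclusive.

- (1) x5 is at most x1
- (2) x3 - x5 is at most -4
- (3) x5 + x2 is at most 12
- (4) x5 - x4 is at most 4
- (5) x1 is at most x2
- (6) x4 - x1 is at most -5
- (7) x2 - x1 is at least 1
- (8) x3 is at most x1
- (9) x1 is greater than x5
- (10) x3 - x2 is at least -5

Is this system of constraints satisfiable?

Unsatisfiable

Constraints 2, 4, 6, 7, and 10 give x1 − x4 ≥ 5, x4 − x5 ≥ -4, x5 − x3 ≥ 4, x3 − x2 ≥ -5, x2 − x1 ≥ 1.
Adding all 5 inequalities: the left sides telescope to 0, and the right sides sum to 5 + (-4) + 4 + (-5) + 1 = 1. So 0 ≥ 1, which is false.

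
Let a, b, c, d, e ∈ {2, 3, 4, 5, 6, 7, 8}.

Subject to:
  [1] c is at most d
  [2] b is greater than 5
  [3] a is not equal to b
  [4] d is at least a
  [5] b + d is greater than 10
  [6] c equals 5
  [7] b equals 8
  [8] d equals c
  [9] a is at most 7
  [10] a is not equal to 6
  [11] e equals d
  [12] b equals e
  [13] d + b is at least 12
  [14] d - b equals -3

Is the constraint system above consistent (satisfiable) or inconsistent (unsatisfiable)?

Unsatisfiable

Constraint 7 fixes b = 8 and constraint 6 fixes c = 5. Constraints 8, 11, and 12 give b = e = d = c, so b = c. But 8 ≠ 5 — contradiction.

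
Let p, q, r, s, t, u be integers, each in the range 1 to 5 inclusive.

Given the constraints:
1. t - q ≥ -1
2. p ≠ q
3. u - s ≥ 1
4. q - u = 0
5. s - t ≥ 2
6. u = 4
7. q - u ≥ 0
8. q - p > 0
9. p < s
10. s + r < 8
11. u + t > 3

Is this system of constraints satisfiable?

Constraints 1, 3, 5, and 7 give s − t ≥ 2, t − q ≥ -1, q − u ≥ 0, u − s ≥ 1.
Adding all 4 inequalities: the left sides telescope to 0, and the right sides sum to 2 + (-1) + 0 + 1 = 2. So 0 ≥ 2, which is false.

Unsatisfiable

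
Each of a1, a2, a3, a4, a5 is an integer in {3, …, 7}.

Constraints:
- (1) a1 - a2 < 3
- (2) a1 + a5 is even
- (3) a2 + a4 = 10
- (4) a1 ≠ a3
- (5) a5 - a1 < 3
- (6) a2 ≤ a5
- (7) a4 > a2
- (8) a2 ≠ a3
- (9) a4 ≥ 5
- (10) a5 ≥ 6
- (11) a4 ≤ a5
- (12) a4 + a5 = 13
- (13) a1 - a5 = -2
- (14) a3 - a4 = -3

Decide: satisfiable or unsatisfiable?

Satisfiable

Take a1 = 5, a2 = 4, a3 = 3, a4 = 6, a5 = 7. Then constraint 1: a1 - a2 = 1; constraint 3: a2 + a4 = 10; constraint 5: a5 - a1 = 2, and every other listed constraint is also met.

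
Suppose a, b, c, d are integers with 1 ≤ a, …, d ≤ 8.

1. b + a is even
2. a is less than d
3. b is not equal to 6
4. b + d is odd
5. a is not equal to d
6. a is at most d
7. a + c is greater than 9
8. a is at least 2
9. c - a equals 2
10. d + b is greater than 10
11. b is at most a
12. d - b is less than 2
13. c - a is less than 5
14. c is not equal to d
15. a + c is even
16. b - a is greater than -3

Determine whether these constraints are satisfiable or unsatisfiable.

The assignment a = 5, b = 5, c = 7, d = 6 works:
  constraint 7 holds since a + c = 12.
  constraint 9 holds since c - a = 2.
  constraint 10 holds since d + b = 11.
The rest check out directly.

Satisfiable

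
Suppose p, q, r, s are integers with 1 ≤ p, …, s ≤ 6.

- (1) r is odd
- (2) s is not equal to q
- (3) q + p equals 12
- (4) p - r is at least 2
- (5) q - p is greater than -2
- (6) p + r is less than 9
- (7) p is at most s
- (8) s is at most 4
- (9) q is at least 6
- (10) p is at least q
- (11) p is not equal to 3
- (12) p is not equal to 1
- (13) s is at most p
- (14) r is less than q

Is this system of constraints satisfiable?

Unsatisfiable

From constraints 9 and 10: p ≥ q and q ≥ 6, so p ≥ 6. From constraints 7 and 8: p ≤ s and s ≤ 4, so p ≤ 4. But 4 < 6, so no value of p works.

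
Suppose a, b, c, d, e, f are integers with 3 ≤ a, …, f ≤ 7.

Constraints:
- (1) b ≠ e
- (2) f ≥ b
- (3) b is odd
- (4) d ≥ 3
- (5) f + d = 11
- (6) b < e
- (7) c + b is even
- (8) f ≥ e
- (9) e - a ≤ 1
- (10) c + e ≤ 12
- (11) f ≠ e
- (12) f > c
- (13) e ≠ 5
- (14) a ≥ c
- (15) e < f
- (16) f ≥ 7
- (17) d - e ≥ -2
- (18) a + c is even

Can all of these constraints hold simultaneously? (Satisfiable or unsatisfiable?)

Satisfiable

Take a = 7, b = 5, c = 5, d = 4, e = 6, f = 7. Then constraint 5: f + d = 11; constraint 9: e - a = -1; constraint 10: c + e = 11, and every other listed constraint is also met.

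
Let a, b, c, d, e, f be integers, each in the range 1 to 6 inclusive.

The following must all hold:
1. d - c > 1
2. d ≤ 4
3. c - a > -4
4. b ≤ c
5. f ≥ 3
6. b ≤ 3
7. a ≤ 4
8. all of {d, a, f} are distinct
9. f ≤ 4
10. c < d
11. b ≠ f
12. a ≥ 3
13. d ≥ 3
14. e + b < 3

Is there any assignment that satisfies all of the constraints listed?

Unsatisfiable

Constraints 2, 5, 7, 9, 12, and 13 confine each of d, a, f to the 2 values {3, 4}.
Constraint 8 requires all 3 of them to be distinct, but only 2 values are available — impossible by the pigeonhole principle.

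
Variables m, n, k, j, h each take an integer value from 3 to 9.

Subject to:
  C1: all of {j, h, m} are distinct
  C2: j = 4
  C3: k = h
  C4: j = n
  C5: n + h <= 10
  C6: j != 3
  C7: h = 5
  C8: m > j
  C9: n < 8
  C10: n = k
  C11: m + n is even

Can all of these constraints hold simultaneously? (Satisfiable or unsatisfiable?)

Unsatisfiable

Constraint 2 fixes j = 4 and constraint 7 fixes h = 5. Constraints 3, 4, and 10 give j = n = k = h, so j = h. But 4 ≠ 5 — contradiction.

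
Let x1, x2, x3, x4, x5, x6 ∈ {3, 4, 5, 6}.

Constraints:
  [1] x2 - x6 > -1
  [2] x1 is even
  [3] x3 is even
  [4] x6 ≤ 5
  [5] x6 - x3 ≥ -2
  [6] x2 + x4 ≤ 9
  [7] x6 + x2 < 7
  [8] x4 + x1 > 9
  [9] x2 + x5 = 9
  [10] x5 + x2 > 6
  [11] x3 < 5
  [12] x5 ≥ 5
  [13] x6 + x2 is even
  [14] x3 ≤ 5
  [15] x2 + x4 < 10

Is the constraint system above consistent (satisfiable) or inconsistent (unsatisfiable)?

Take x1 = 6, x2 = 3, x3 = 4, x4 = 6, x5 = 6, x6 = 3. Then constraint 1: x2 - x6 = 0; constraint 5: x6 - x3 = -1; constraint 6: x2 + x4 = 9, and every other listed constraint is also met.

Satisfiable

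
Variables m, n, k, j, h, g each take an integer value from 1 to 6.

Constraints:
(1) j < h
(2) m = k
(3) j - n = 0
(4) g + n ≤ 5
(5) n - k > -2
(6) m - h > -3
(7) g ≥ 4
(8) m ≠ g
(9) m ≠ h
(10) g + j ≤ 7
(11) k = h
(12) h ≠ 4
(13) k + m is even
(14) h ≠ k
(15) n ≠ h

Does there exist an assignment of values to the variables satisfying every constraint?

From constraints 2 and 11, m = k = h, so m = h. But constraint 9 says m ≠ h. Contradiction.

Unsatisfiable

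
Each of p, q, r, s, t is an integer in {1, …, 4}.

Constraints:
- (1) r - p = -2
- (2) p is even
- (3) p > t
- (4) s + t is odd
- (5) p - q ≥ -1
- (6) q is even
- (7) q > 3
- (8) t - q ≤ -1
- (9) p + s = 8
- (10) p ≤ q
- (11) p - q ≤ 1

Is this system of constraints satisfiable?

Satisfiable

The assignment p = 4, q = 4, r = 2, s = 4, t = 3 works:
  constraint 1 holds since r - p = -2.
  constraint 5 holds since p - q = 0.
The rest check out directly.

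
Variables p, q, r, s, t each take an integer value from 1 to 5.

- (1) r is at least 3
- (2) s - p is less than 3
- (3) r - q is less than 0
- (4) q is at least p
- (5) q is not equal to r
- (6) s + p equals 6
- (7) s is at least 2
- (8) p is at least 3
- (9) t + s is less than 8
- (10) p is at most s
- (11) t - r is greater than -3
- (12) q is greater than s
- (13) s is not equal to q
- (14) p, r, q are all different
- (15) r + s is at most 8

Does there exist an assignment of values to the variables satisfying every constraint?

Satisfiable

One satisfying assignment is p = 3, q = 5, r = 4, s = 3, t = 2.
For the less obvious constraints — constraint 2: s - p = 0; constraint 3: r - q = -1 — and the others hold by inspection.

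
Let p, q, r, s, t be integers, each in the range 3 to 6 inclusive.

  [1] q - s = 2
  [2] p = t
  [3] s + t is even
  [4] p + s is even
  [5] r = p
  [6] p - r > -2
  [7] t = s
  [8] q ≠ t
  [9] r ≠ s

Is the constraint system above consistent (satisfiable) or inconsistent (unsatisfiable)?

From constraints 2, 5, and 7, r = p = t = s, so r = s. But constraint 9 says r ≠ s. Contradiction.

Unsatisfiable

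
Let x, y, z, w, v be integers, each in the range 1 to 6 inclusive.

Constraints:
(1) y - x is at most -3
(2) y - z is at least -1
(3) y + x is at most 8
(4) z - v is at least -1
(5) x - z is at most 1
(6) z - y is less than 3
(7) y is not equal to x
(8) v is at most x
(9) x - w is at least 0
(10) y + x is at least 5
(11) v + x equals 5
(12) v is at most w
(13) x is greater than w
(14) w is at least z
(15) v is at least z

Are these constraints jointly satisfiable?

Unsatisfiable

Constraints 1, 2, and 5 give z − x ≥ -1, x − y ≥ 3, y − z ≥ -1.
Adding all 3 inequalities: the left sides telescope to 0, and the right sides sum to (-1) + 3 + (-1) = 1. So 0 ≥ 1, which is false.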